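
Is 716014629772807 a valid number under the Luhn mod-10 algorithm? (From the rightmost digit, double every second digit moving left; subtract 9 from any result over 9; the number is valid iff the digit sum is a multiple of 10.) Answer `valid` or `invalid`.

From the right, keep odd positions and double even positions (subtract 9 from any doubled value over 9):
  doubled (positions 2,4,...): 0 4 5 4 8 0 2 → sum 23
  kept (positions 1,3,...): 7 8 7 9 6 1 6 7 → sum 51
Total = 74.
74 mod 10 = 4, so the number is invalid.

invalid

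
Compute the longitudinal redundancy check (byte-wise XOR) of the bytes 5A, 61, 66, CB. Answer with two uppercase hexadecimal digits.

XOR the bytes together:
  start with 0x5A
  0x5A ⊕ 0x61 = 0x3B
  0x3B ⊕ 0x66 = 0x5D
  0x5D ⊕ 0xCB = 0x96

96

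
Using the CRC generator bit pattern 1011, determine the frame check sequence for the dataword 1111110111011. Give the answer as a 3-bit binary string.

111

Append 3 zeros: 1111110111011000. Divide by 1011 (XOR where the leading bit is 1):
  pos 0: 1111 XOR 1011 = 0100
  pos 1: 1001 XOR 1011 = 0010
  pos 3: 1010 XOR 1011 = 0001
  pos 6: 1111 XOR 1011 = 0100
  pos 7: 1000 XOR 1011 = 0011
  pos 9: 1111 XOR 1011 = 0100
  pos 10: 1000 XOR 1011 = 0011
  pos 12: 1100 XOR 1011 = 0111
Remainder (last 3 bits) = 111. This is the CRC / FCS.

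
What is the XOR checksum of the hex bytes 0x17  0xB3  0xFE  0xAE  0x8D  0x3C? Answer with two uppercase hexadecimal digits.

45

XOR the bytes together:
  start with 0x17
  0x17 ⊕ 0xB3 = 0xA4
  0xA4 ⊕ 0xFE = 0x5A
  0x5A ⊕ 0xAE = 0xF4
  0xF4 ⊕ 0x8D = 0x79
  0x79 ⊕ 0x3C = 0x45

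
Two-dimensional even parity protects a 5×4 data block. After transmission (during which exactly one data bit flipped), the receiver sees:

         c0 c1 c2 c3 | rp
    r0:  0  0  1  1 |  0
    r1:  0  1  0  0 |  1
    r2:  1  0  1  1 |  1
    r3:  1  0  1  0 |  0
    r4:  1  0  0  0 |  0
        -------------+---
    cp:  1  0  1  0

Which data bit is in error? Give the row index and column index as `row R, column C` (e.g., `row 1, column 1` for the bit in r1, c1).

Recompute each row's even parity and compare to rp:
  r0: data parity 0, sent rp 0 → ok
  r1: data parity 1, sent rp 1 → ok
  r2: data parity 1, sent rp 1 → ok
  r3: data parity 0, sent rp 0 → ok
  r4: data parity 1, sent rp 0 → mismatch
Recompute each column's even parity and compare to cp:
  c0: data parity 1, sent cp 1 → ok
  c1: data parity 1, sent cp 0 → mismatch
  c2: data parity 1, sent cp 1 → ok
  c3: data parity 0, sent cp 0 → ok
Exactly one row (r4) and one column (c1) fail → the flipped bit is at their intersection.

row 4, column 1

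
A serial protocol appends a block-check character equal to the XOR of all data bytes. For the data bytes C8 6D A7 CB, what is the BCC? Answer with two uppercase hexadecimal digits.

C9

XOR the bytes together:
  start with 0xC8
  0xC8 ⊕ 0x6D = 0xA5
  0xA5 ⊕ 0xA7 = 0x02
  0x02 ⊕ 0xCB = 0xC9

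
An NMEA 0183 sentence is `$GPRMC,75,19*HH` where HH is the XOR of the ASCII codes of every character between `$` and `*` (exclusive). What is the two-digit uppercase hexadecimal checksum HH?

XOR the ASCII codes of the payload characters:
  'G' = 0x47 → acc = 0x47
  'P' = 0x50 → acc = 0x17
  'R' = 0x52 → acc = 0x45
  'M' = 0x4D → acc = 0x08
  'C' = 0x43 → acc = 0x4B
  ',' = 0x2C → acc = 0x67
  '7' = 0x37 → acc = 0x50
  '5' = 0x35 → acc = 0x65
  ',' = 0x2C → acc = 0x49
  '1' = 0x31 → acc = 0x78
  '9' = 0x39 → acc = 0x41
Checksum = 0x41.

41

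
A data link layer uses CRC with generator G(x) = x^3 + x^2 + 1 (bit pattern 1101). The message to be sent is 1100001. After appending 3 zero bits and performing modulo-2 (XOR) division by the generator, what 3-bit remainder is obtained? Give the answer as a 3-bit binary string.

Append 3 zeros: 1100001000. Divide by 1101 (XOR where the leading bit is 1):
  pos 0: 1100 XOR 1101 = 0001
  pos 3: 1001 XOR 1101 = 0100
  pos 4: 1000 XOR 1101 = 0101
  pos 5: 1010 XOR 1101 = 0111
  pos 6: 1110 XOR 1101 = 0011
Remainder (last 3 bits) = 011. This is the CRC / FCS.

011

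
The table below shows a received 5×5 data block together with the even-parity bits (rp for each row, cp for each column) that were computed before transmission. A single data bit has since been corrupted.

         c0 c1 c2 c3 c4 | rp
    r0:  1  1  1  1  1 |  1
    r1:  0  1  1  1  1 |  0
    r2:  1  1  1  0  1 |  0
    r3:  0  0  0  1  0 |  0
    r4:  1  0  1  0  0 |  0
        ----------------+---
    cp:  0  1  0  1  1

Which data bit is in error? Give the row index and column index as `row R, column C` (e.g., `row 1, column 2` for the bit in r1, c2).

row 3, column 0

Recompute each row's even parity and compare to rp:
  r0: data parity 1, sent rp 1 → ok
  r1: data parity 0, sent rp 0 → ok
  r2: data parity 0, sent rp 0 → ok
  r3: data parity 1, sent rp 0 → mismatch
  r4: data parity 0, sent rp 0 → ok
Recompute each column's even parity and compare to cp:
  c0: data parity 1, sent cp 0 → mismatch
  c1: data parity 1, sent cp 1 → ok
  c2: data parity 0, sent cp 0 → ok
  c3: data parity 1, sent cp 1 → ok
  c4: data parity 1, sent cp 1 → ok
Exactly one row (r3) and one column (c0) fail → the flipped bit is at their intersection.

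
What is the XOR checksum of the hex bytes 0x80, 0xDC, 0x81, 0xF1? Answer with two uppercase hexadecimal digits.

2C

XOR the bytes together:
  start with 0x80
  0x80 ⊕ 0xDC = 0x5C
  0x5C ⊕ 0x81 = 0xDD
  0xDD ⊕ 0xF1 = 0x2C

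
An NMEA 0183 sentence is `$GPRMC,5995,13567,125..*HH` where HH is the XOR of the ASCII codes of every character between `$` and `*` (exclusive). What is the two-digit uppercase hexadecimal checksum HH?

XOR the ASCII codes of the payload characters:
  'G' = 0x47 → acc = 0x47
  'P' = 0x50 → acc = 0x17
  'R' = 0x52 → acc = 0x45
  'M' = 0x4D → acc = 0x08
  'C' = 0x43 → acc = 0x4B
  ',' = 0x2C → acc = 0x67
  '5' = 0x35 → acc = 0x52
  '9' = 0x39 → acc = 0x6B
  '9' = 0x39 → acc = 0x52
  '5' = 0x35 → acc = 0x67
  ',' = 0x2C → acc = 0x4B
  '1' = 0x31 → acc = 0x7A
  '3' = 0x33 → acc = 0x49
  '5' = 0x35 → acc = 0x7C
  '6' = 0x36 → acc = 0x4A
  '7' = 0x37 → acc = 0x7D
  ',' = 0x2C → acc = 0x51
  '1' = 0x31 → acc = 0x60
  '2' = 0x32 → acc = 0x52
  '5' = 0x35 → acc = 0x67
  '.' = 0x2E → acc = 0x49
  '.' = 0x2E → acc = 0x67
Checksum = 0x67.

67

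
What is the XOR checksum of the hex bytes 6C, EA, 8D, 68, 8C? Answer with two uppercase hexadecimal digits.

XOR the bytes together:
  start with 0x6C
  0x6C ⊕ 0xEA = 0x86
  0x86 ⊕ 0x8D = 0x0B
  0x0B ⊕ 0x68 = 0x63
  0x63 ⊕ 0x8C = 0xEF

EF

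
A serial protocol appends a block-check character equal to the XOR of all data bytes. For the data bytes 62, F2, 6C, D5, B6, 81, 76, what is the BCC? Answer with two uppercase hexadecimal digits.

XOR the bytes together:
  start with 0x62
  0x62 ⊕ 0xF2 = 0x90
  0x90 ⊕ 0x6C = 0xFC
  0xFC ⊕ 0xD5 = 0x29
  0x29 ⊕ 0xB6 = 0x9F
  0x9F ⊕ 0x81 = 0x1E
  0x1E ⊕ 0x76 = 0x68

68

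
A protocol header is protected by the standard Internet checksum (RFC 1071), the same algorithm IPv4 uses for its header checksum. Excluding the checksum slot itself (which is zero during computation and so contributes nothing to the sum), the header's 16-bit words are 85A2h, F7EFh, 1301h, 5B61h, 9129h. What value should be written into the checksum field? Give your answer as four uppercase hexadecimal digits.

One's-complement addition (fold any carry out of bit 15 back into bit 0):
  0x85A2 + 0xF7EF = 0x17D91 → wrap carry → 0x7D92
  0x7D92 + 0x1301 = 0x09093
  0x9093 + 0x5B61 = 0x0EBF4
  0xEBF4 + 0x9129 = 0x17D1D → wrap carry → 0x7D1E
One's-complement sum = 0x7D1E.
Checksum = ~0x7D1E & 0xFFFF = 0x82E1.

82E1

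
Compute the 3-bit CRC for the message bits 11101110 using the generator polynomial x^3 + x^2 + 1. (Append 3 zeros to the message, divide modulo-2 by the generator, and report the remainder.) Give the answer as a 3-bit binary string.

001

Append 3 zeros: 11101110000. Divide by 1101 (XOR where the leading bit is 1):
  pos 0: 1110 XOR 1101 = 0011
  pos 2: 1111 XOR 1101 = 0010
  pos 4: 1010 XOR 1101 = 0111
  pos 5: 1110 XOR 1101 = 0011
  pos 7: 1100 XOR 1101 = 0001
Remainder (last 3 bits) = 001. This is the CRC / FCS.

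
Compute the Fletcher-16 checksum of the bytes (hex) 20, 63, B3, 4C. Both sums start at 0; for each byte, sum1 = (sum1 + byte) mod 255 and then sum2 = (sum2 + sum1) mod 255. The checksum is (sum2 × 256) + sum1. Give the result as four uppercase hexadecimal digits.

Running sums (mod 255):
  after byte 0 (20): sum1=32, sum2=32
  after byte 1 (63): sum1=131, sum2=163
  after byte 2 (B3): sum1=55, sum2=218
  after byte 3 (4C): sum1=131, sum2=94
Checksum = sum2·256 + sum1 = 94·256 + 131 = 24195 = 0x5E83.

5E83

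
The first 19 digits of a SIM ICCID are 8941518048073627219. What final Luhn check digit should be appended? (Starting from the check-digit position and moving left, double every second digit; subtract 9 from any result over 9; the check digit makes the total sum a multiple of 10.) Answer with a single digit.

6

Partial digits right→left: 9 1 2 7 2 6 3 7 0 8 4 0 8 1 5 1 4 9 8
Double every second digit counting from the check-digit position (so the 1st, 3rd, 5th, ... of the partial from the right).
  doubled (with −9 where >9): 9 4 4 6 0 8 7 1 8 7 → sum 54
  kept as-is: 1 7 6 7 8 0 1 1 9 → sum 40
Total = 54 + 40 = 94.
Check digit = (10 − (94 mod 10)) mod 10 = 6.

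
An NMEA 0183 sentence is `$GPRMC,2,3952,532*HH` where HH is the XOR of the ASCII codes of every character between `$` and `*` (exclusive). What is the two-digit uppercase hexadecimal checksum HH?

XOR the ASCII codes of the payload characters:
  'G' = 0x47 → acc = 0x47
  'P' = 0x50 → acc = 0x17
  'R' = 0x52 → acc = 0x45
  'M' = 0x4D → acc = 0x08
  'C' = 0x43 → acc = 0x4B
  ',' = 0x2C → acc = 0x67
  '2' = 0x32 → acc = 0x55
  ',' = 0x2C → acc = 0x79
  '3' = 0x33 → acc = 0x4A
  '9' = 0x39 → acc = 0x73
  '5' = 0x35 → acc = 0x46
  '2' = 0x32 → acc = 0x74
  ',' = 0x2C → acc = 0x58
  '5' = 0x35 → acc = 0x6D
  '3' = 0x33 → acc = 0x5E
  '2' = 0x32 → acc = 0x6C
Checksum = 0x6C.

6C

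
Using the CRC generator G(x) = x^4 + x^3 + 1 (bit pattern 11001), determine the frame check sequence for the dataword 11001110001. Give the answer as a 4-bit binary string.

0010

Append 4 zeros: 110011100010000. Divide by 11001 (XOR where the leading bit is 1):
  pos 0: 11001 XOR 11001 = 00000
  pos 5: 11000 XOR 11001 = 00001
  pos 9: 11000 XOR 11001 = 00001
Remainder (last 4 bits) = 0010. This is the CRC / FCS.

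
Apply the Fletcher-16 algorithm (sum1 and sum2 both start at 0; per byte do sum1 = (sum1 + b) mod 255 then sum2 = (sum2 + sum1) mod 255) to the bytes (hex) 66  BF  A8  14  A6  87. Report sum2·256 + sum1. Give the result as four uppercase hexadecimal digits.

Running sums (mod 255):
  after byte 0 (66): sum1=102, sum2=102
  after byte 1 (BF): sum1=38, sum2=140
  after byte 2 (A8): sum1=206, sum2=91
  after byte 3 (14): sum1=226, sum2=62
  after byte 4 (A6): sum1=137, sum2=199
  after byte 5 (87): sum1=17, sum2=216
Checksum = sum2·256 + sum1 = 216·256 + 17 = 55313 = 0xD811.

D811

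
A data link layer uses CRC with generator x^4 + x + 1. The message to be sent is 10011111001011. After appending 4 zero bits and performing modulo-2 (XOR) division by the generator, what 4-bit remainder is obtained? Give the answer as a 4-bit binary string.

1000

Append 4 zeros: 100111110010110000. Divide by 10011 (XOR where the leading bit is 1):
  pos 0: 10011 XOR 10011 = 00000
  pos 5: 11100 XOR 10011 = 01111
  pos 6: 11111 XOR 10011 = 01100
  pos 7: 11000 XOR 10011 = 01011
  pos 8: 10111 XOR 10011 = 00100
  pos 10: 10010 XOR 10011 = 00001
Remainder (last 4 bits) = 1000. This is the CRC / FCS.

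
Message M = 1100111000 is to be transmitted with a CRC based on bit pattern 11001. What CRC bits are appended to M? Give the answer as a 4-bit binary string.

Append 4 zeros: 11001110000000. Divide by 11001 (XOR where the leading bit is 1):
  pos 0: 11001 XOR 11001 = 00000
  pos 5: 11000 XOR 11001 = 00001
  pos 9: 10000 XOR 11001 = 01001
Remainder (last 4 bits) = 1001. This is the CRC / FCS.

1001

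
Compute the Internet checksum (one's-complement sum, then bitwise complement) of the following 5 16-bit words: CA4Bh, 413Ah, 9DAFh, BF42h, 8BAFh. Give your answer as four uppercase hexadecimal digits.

One's-complement addition (fold any carry out of bit 15 back into bit 0):
  0xCA4B + 0x413A = 0x10B85 → wrap carry → 0x0B86
  0x0B86 + 0x9DAF = 0x0A935
  0xA935 + 0xBF42 = 0x16877 → wrap carry → 0x6878
  0x6878 + 0x8BAF = 0x0F427
One's-complement sum = 0xF427.
Checksum = ~0xF427 & 0xFFFF = 0x0BD8.

0BD8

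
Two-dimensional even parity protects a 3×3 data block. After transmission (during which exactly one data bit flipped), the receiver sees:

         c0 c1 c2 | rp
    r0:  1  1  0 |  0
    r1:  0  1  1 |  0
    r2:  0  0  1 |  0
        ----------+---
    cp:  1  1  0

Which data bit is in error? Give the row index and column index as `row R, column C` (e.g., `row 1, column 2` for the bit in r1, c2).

Recompute each row's even parity and compare to rp:
  r0: data parity 0, sent rp 0 → ok
  r1: data parity 0, sent rp 0 → ok
  r2: data parity 1, sent rp 0 → mismatch
Recompute each column's even parity and compare to cp:
  c0: data parity 1, sent cp 1 → ok
  c1: data parity 0, sent cp 1 → mismatch
  c2: data parity 0, sent cp 0 → ok
Exactly one row (r2) and one column (c1) fail → the flipped bit is at their intersection.

row 2, column 1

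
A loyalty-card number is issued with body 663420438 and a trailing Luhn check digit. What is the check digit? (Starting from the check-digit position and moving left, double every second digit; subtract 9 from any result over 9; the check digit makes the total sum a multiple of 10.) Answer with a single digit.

Partial digits right→left: 8 3 4 0 2 4 3 6 6
Double every second digit counting from the check-digit position (so the 1st, 3rd, 5th, ... of the partial from the right).
  doubled (with −9 where >9): 7 8 4 6 3 → sum 28
  kept as-is: 3 0 4 6 → sum 13
Total = 28 + 13 = 41.
Check digit = (10 − (41 mod 10)) mod 10 = 9.

9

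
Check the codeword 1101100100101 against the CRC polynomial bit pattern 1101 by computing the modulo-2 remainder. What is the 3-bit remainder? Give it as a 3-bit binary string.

100

Modulo-2 division of 1101100100101 by 1101:
  pos 0: 1101 XOR 1101 = 0000
  pos 4: 1001 XOR 1101 = 0100
  pos 5: 1000 XOR 1101 = 0101
  pos 6: 1010 XOR 1101 = 0111
  pos 7: 1111 XOR 1101 = 0010
  pos 9: 1001 XOR 1101 = 0100
Remainder = 100 (nonzero — an error is detected).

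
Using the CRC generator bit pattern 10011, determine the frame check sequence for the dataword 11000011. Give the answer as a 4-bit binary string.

1100

Append 4 zeros: 110000110000. Divide by 10011 (XOR where the leading bit is 1):
  pos 0: 11000 XOR 10011 = 01011
  pos 1: 10110 XOR 10011 = 00101
  pos 3: 10111 XOR 10011 = 00100
  pos 5: 10000 XOR 10011 = 00011
Remainder (last 4 bits) = 1100. This is the CRC / FCS.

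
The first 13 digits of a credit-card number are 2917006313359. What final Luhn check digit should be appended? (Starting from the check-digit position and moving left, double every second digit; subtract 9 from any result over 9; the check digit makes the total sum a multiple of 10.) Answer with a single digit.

Partial digits right→left: 9 5 3 3 1 3 6 0 0 7 1 9 2
Double every second digit counting from the check-digit position (so the 1st, 3rd, 5th, ... of the partial from the right).
  doubled (with −9 where >9): 9 6 2 3 0 2 4 → sum 26
  kept as-is: 5 3 3 0 7 9 → sum 27
Total = 26 + 27 = 53.
Check digit = (10 − (53 mod 10)) mod 10 = 7.

7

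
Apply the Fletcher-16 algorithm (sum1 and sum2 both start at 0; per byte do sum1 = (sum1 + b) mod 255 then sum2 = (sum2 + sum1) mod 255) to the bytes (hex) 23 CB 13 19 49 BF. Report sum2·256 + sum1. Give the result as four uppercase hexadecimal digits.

B724

Running sums (mod 255):
  after byte 0 (23): sum1=35, sum2=35
  after byte 1 (CB): sum1=238, sum2=18
  after byte 2 (13): sum1=2, sum2=20
  after byte 3 (19): sum1=27, sum2=47
  after byte 4 (49): sum1=100, sum2=147
  after byte 5 (BF): sum1=36, sum2=183
Checksum = sum2·256 + sum1 = 183·256 + 36 = 46884 = 0xB724.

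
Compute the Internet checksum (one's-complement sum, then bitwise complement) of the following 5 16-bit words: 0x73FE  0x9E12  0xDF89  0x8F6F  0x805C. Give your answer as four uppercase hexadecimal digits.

FE98

One's-complement addition (fold any carry out of bit 15 back into bit 0):
  0x73FE + 0x9E12 = 0x11210 → wrap carry → 0x1211
  0x1211 + 0xDF89 = 0x0F19A
  0xF19A + 0x8F6F = 0x18109 → wrap carry → 0x810A
  0x810A + 0x805C = 0x10166 → wrap carry → 0x0167
One's-complement sum = 0x0167.
Checksum = ~0x0167 & 0xFFFF = 0xFE98.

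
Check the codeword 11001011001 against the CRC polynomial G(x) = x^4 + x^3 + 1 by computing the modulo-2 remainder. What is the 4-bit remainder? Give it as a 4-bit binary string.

0000

Modulo-2 division of 11001011001 by 11001:
  pos 0: 11001 XOR 11001 = 00000
  pos 6: 11001 XOR 11001 = 00000
Remainder = 0000 (zero — the frame passes the CRC check).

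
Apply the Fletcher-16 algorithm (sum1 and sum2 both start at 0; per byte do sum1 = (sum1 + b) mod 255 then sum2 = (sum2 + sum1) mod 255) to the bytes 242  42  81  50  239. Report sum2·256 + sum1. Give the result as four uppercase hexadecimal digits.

Running sums (mod 255):
  after byte 0 (242): sum1=242, sum2=242
  after byte 1 (42): sum1=29, sum2=16
  after byte 2 (81): sum1=110, sum2=126
  after byte 3 (50): sum1=160, sum2=31
  after byte 4 (239): sum1=144, sum2=175
Checksum = sum2·256 + sum1 = 175·256 + 144 = 44944 = 0xAF90.

AF90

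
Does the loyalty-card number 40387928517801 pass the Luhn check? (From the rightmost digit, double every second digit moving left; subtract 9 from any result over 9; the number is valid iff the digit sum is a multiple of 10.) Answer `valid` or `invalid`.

invalid

From the right, keep odd positions and double even positions (subtract 9 from any doubled value over 9):
  doubled (positions 2,4,...): 0 5 1 4 5 6 8 → sum 29
  kept (positions 1,3,...): 1 8 1 8 9 8 0 → sum 35
Total = 64.
64 mod 10 = 4, so the number is invalid.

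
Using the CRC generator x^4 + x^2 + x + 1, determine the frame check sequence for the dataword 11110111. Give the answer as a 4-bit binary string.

Append 4 zeros: 111101110000. Divide by 10111 (XOR where the leading bit is 1):
  pos 0: 11110 XOR 10111 = 01001
  pos 1: 10011 XOR 10111 = 00100
  pos 3: 10011 XOR 10111 = 00100
  pos 5: 10000 XOR 10111 = 00111
  pos 7: 11100 XOR 10111 = 01011
Remainder (last 4 bits) = 1011. This is the CRC / FCS.

1011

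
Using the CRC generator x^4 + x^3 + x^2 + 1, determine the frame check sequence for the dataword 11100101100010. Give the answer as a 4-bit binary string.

0010

Append 4 zeros: 111001011000100000. Divide by 11101 (XOR where the leading bit is 1):
  pos 0: 11100 XOR 11101 = 00001
  pos 4: 11011 XOR 11101 = 00110
  pos 6: 11000 XOR 11101 = 00101
  pos 8: 10101 XOR 11101 = 01000
  pos 9: 10000 XOR 11101 = 01101
  pos 10: 11010 XOR 11101 = 00111
  pos 12: 11100 XOR 11101 = 00001
Remainder (last 4 bits) = 0010. This is the CRC / FCS.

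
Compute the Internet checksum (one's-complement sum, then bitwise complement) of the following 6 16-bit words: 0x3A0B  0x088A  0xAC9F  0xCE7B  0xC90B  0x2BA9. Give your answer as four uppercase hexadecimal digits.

One's-complement addition (fold any carry out of bit 15 back into bit 0):
  0x3A0B + 0x088A = 0x04295
  0x4295 + 0xAC9F = 0x0EF34
  0xEF34 + 0xCE7B = 0x1BDAF → wrap carry → 0xBDB0
  0xBDB0 + 0xC90B = 0x186BB → wrap carry → 0x86BC
  0x86BC + 0x2BA9 = 0x0B265
One's-complement sum = 0xB265.
Checksum = ~0xB265 & 0xFFFF = 0x4D9A.

4D9A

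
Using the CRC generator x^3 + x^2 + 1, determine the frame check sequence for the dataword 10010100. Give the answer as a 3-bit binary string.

Append 3 zeros: 10010100000. Divide by 1101 (XOR where the leading bit is 1):
  pos 0: 1001 XOR 1101 = 0100
  pos 1: 1000 XOR 1101 = 0101
  pos 2: 1011 XOR 1101 = 0110
  pos 3: 1100 XOR 1101 = 0001
  pos 6: 1000 XOR 1101 = 0101
  pos 7: 1010 XOR 1101 = 0111
Remainder (last 3 bits) = 111. This is the CRC / FCS.

111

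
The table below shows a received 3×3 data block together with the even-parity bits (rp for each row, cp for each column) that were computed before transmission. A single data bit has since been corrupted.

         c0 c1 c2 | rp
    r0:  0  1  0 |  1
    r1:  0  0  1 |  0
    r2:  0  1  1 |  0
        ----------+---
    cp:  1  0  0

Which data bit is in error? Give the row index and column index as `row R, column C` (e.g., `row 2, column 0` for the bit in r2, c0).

Recompute each row's even parity and compare to rp:
  r0: data parity 1, sent rp 1 → ok
  r1: data parity 1, sent rp 0 → mismatch
  r2: data parity 0, sent rp 0 → ok
Recompute each column's even parity and compare to cp:
  c0: data parity 0, sent cp 1 → mismatch
  c1: data parity 0, sent cp 0 → ok
  c2: data parity 0, sent cp 0 → ok
Exactly one row (r1) and one column (c0) fail → the flipped bit is at their intersection.

row 1, column 0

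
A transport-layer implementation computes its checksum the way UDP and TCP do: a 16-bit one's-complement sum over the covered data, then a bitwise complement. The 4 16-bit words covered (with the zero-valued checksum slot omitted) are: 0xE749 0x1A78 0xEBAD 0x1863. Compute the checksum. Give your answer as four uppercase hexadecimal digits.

FA2C

One's-complement addition (fold any carry out of bit 15 back into bit 0):
  0xE749 + 0x1A78 = 0x101C1 → wrap carry → 0x01C2
  0x01C2 + 0xEBAD = 0x0ED6F
  0xED6F + 0x1863 = 0x105D2 → wrap carry → 0x05D3
One's-complement sum = 0x05D3.
Checksum = ~0x05D3 & 0xFFFF = 0xFA2C.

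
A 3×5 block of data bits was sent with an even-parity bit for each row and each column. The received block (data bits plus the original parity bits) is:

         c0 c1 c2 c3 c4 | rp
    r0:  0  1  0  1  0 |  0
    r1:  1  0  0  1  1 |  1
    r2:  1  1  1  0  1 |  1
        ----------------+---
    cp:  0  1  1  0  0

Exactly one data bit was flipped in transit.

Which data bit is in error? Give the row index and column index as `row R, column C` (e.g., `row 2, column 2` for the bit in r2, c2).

row 2, column 1

Recompute each row's even parity and compare to rp:
  r0: data parity 0, sent rp 0 → ok
  r1: data parity 1, sent rp 1 → ok
  r2: data parity 0, sent rp 1 → mismatch
Recompute each column's even parity and compare to cp:
  c0: data parity 0, sent cp 0 → ok
  c1: data parity 0, sent cp 1 → mismatch
  c2: data parity 1, sent cp 1 → ok
  c3: data parity 0, sent cp 0 → ok
  c4: data parity 0, sent cp 0 → ok
Exactly one row (r2) and one column (c1) fail → the flipped bit is at their intersection.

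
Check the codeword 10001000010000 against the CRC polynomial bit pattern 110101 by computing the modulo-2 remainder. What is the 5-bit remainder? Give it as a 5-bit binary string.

00100

Modulo-2 division of 10001000010000 by 110101:
  pos 0: 100010 XOR 110101 = 010111
  pos 1: 101110 XOR 110101 = 011011
  pos 2: 110110 XOR 110101 = 000011
  pos 6: 110100 XOR 110101 = 000001
Remainder = 00100 (nonzero — an error is detected).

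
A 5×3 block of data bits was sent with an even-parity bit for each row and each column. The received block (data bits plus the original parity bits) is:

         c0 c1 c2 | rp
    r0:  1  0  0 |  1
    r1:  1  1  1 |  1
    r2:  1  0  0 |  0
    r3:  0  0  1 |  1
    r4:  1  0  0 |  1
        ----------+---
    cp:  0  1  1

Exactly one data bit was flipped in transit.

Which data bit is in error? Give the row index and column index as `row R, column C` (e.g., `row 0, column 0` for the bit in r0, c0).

row 2, column 2

Recompute each row's even parity and compare to rp:
  r0: data parity 1, sent rp 1 → ok
  r1: data parity 1, sent rp 1 → ok
  r2: data parity 1, sent rp 0 → mismatch
  r3: data parity 1, sent rp 1 → ok
  r4: data parity 1, sent rp 1 → ok
Recompute each column's even parity and compare to cp:
  c0: data parity 0, sent cp 0 → ok
  c1: data parity 1, sent cp 1 → ok
  c2: data parity 0, sent cp 1 → mismatch
Exactly one row (r2) and one column (c2) fail → the flipped bit is at their intersection.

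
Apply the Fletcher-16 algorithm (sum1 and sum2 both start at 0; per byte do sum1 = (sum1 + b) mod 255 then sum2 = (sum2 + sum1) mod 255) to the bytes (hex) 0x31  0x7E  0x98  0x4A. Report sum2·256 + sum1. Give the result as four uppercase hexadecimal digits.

BB92

Running sums (mod 255):
  after byte 0 (0x31): sum1=49, sum2=49
  after byte 1 (0x7E): sum1=175, sum2=224
  after byte 2 (0x98): sum1=72, sum2=41
  after byte 3 (0x4A): sum1=146, sum2=187
Checksum = sum2·256 + sum1 = 187·256 + 146 = 48018 = 0xBB92.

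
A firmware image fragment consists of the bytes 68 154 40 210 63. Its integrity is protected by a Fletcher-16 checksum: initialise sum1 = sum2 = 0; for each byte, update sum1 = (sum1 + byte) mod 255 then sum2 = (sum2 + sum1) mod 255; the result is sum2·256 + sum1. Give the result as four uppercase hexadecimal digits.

Running sums (mod 255):
  after byte 0 (68): sum1=68, sum2=68
  after byte 1 (154): sum1=222, sum2=35
  after byte 2 (40): sum1=7, sum2=42
  after byte 3 (210): sum1=217, sum2=4
  after byte 4 (63): sum1=25, sum2=29
Checksum = sum2·256 + sum1 = 29·256 + 25 = 7449 = 0x1D19.

1D19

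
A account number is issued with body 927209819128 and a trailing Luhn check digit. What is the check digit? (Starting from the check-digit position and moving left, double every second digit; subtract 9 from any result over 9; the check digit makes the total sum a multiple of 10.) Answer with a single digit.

7

Partial digits right→left: 8 2 1 9 1 8 9 0 2 7 2 9
Double every second digit counting from the check-digit position (so the 1st, 3rd, 5th, ... of the partial from the right).
  doubled (with −9 where >9): 7 2 2 9 4 4 → sum 28
  kept as-is: 2 9 8 0 7 9 → sum 35
Total = 28 + 35 = 63.
Check digit = (10 − (63 mod 10)) mod 10 = 7.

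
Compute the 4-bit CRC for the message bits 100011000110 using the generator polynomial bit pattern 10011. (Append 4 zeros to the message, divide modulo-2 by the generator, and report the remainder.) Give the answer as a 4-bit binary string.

Append 4 zeros: 1000110001100000. Divide by 10011 (XOR where the leading bit is 1):
  pos 0: 10001 XOR 10011 = 00010
  pos 3: 10100 XOR 10011 = 00111
  pos 5: 11101 XOR 10011 = 01110
  pos 6: 11101 XOR 10011 = 01110
  pos 7: 11100 XOR 10011 = 01111
  pos 8: 11110 XOR 10011 = 01101
  pos 9: 11010 XOR 10011 = 01001
  pos 10: 10010 XOR 10011 = 00001
Remainder (last 4 bits) = 0010. This is the CRC / FCS.

0010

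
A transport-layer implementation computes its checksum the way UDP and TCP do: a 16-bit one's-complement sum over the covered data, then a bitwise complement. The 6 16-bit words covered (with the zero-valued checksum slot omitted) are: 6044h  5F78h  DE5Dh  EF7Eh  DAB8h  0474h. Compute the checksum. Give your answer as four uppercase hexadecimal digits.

One's-complement addition (fold any carry out of bit 15 back into bit 0):
  0x6044 + 0x5F78 = 0x0BFBC
  0xBFBC + 0xDE5D = 0x19E19 → wrap carry → 0x9E1A
  0x9E1A + 0xEF7E = 0x18D98 → wrap carry → 0x8D99
  0x8D99 + 0xDAB8 = 0x16851 → wrap carry → 0x6852
  0x6852 + 0x0474 = 0x06CC6
One's-complement sum = 0x6CC6.
Checksum = ~0x6CC6 & 0xFFFF = 0x9339.

9339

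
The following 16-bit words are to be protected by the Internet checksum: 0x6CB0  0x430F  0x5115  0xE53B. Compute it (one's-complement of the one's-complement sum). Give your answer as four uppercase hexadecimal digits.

One's-complement addition (fold any carry out of bit 15 back into bit 0):
  0x6CB0 + 0x430F = 0x0AFBF
  0xAFBF + 0x5115 = 0x100D4 → wrap carry → 0x00D5
  0x00D5 + 0xE53B = 0x0E610
One's-complement sum = 0xE610.
Checksum = ~0xE610 & 0xFFFF = 0x19EF.

19EF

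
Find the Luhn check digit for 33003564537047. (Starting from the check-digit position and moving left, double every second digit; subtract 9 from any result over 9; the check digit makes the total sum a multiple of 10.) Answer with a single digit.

Partial digits right→left: 7 4 0 7 3 5 4 6 5 3 0 0 3 3
Double every second digit counting from the check-digit position (so the 1st, 3rd, 5th, ... of the partial from the right).
  doubled (with −9 where >9): 5 0 6 8 1 0 6 → sum 26
  kept as-is: 4 7 5 6 3 0 3 → sum 28
Total = 26 + 28 = 54.
Check digit = (10 − (54 mod 10)) mod 10 = 6.

6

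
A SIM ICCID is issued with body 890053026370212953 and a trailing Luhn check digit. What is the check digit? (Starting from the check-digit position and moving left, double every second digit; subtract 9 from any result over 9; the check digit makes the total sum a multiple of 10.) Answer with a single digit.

Partial digits right→left: 3 5 9 2 1 2 0 7 3 6 2 0 3 5 0 0 9 8
Double every second digit counting from the check-digit position (so the 1st, 3rd, 5th, ... of the partial from the right).
  doubled (with −9 where >9): 6 9 2 0 6 4 6 0 9 → sum 42
  kept as-is: 5 2 2 7 6 0 5 0 8 → sum 35
Total = 42 + 35 = 77.
Check digit = (10 − (77 mod 10)) mod 10 = 3.

3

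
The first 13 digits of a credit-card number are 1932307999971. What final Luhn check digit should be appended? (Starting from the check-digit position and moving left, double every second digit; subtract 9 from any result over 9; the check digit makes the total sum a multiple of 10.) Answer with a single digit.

Partial digits right→left: 1 7 9 9 9 9 7 0 3 2 3 9 1
Double every second digit counting from the check-digit position (so the 1st, 3rd, 5th, ... of the partial from the right).
  doubled (with −9 where >9): 2 9 9 5 6 6 2 → sum 39
  kept as-is: 7 9 9 0 2 9 → sum 36
Total = 39 + 36 = 75.
Check digit = (10 − (75 mod 10)) mod 10 = 5.

5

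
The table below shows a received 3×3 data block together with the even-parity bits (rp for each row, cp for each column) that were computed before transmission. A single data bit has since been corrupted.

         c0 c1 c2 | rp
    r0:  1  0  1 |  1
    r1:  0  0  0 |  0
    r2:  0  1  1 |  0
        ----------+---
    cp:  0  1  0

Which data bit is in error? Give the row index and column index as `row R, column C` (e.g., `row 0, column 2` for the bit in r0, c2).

row 0, column 0

Recompute each row's even parity and compare to rp:
  r0: data parity 0, sent rp 1 → mismatch
  r1: data parity 0, sent rp 0 → ok
  r2: data parity 0, sent rp 0 → ok
Recompute each column's even parity and compare to cp:
  c0: data parity 1, sent cp 0 → mismatch
  c1: data parity 1, sent cp 1 → ok
  c2: data parity 0, sent cp 0 → ok
Exactly one row (r0) and one column (c0) fail → the flipped bit is at their intersection.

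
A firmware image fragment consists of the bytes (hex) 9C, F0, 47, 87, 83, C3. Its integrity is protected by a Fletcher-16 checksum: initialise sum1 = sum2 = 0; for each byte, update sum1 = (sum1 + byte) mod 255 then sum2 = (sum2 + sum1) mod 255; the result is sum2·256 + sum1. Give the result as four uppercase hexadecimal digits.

Running sums (mod 255):
  after byte 0 (9C): sum1=156, sum2=156
  after byte 1 (F0): sum1=141, sum2=42
  after byte 2 (47): sum1=212, sum2=254
  after byte 3 (87): sum1=92, sum2=91
  after byte 4 (83): sum1=223, sum2=59
  after byte 5 (C3): sum1=163, sum2=222
Checksum = sum2·256 + sum1 = 222·256 + 163 = 56995 = 0xDEA3.

DEA3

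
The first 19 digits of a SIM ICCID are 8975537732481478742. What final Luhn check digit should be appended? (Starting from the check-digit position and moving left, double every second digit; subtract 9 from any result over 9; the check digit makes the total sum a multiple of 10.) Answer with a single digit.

2

Partial digits right→left: 2 4 7 8 7 4 1 8 4 2 3 7 7 3 5 5 7 9 8
Double every second digit counting from the check-digit position (so the 1st, 3rd, 5th, ... of the partial from the right).
  doubled (with −9 where >9): 4 5 5 2 8 6 5 1 5 7 → sum 48
  kept as-is: 4 8 4 8 2 7 3 5 9 → sum 50
Total = 48 + 50 = 98.
Check digit = (10 − (98 mod 10)) mod 10 = 2.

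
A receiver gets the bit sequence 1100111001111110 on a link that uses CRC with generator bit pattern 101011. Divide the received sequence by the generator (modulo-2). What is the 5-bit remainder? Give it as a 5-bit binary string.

10101

Modulo-2 division of 1100111001111110 by 101011:
  pos 0: 110011 XOR 101011 = 011000
  pos 1: 110001 XOR 101011 = 011010
  pos 2: 110100 XOR 101011 = 011111
  pos 3: 111110 XOR 101011 = 010101
  pos 4: 101011 XOR 101011 = 000000
  pos 10: 111110 XOR 101011 = 010101
Remainder = 10101 (nonzero — an error is detected).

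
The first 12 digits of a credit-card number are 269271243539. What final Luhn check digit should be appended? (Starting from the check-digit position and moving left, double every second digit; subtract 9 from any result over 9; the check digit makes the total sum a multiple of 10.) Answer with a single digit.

Partial digits right→left: 9 3 5 3 4 2 1 7 2 9 6 2
Double every second digit counting from the check-digit position (so the 1st, 3rd, 5th, ... of the partial from the right).
  doubled (with −9 where >9): 9 1 8 2 4 3 → sum 27
  kept as-is: 3 3 2 7 9 2 → sum 26
Total = 27 + 26 = 53.
Check digit = (10 − (53 mod 10)) mod 10 = 7.

7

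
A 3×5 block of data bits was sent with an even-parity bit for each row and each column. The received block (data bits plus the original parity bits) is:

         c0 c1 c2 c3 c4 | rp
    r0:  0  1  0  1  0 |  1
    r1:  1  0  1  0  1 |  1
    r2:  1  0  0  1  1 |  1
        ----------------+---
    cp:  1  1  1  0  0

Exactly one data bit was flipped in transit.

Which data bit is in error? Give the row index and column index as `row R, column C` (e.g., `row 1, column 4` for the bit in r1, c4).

row 0, column 0

Recompute each row's even parity and compare to rp:
  r0: data parity 0, sent rp 1 → mismatch
  r1: data parity 1, sent rp 1 → ok
  r2: data parity 1, sent rp 1 → ok
Recompute each column's even parity and compare to cp:
  c0: data parity 0, sent cp 1 → mismatch
  c1: data parity 1, sent cp 1 → ok
  c2: data parity 1, sent cp 1 → ok
  c3: data parity 0, sent cp 0 → ok
  c4: data parity 0, sent cp 0 → ok
Exactly one row (r0) and one column (c0) fail → the flipped bit is at their intersection.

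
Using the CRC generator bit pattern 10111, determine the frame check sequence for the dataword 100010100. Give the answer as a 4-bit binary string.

Append 4 zeros: 1000101000000. Divide by 10111 (XOR where the leading bit is 1):
  pos 0: 10001 XOR 10111 = 00110
  pos 2: 11001 XOR 10111 = 01110
  pos 3: 11100 XOR 10111 = 01011
  pos 4: 10110 XOR 10111 = 00001
  pos 8: 10000 XOR 10111 = 00111
Remainder (last 4 bits) = 0111. This is the CRC / FCS.

0111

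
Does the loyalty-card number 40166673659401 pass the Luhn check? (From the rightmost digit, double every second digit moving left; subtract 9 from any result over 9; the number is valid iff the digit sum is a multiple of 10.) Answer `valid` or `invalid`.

From the right, keep odd positions and double even positions (subtract 9 from any doubled value over 9):
  doubled (positions 2,4,...): 0 9 3 5 3 2 8 → sum 30
  kept (positions 1,3,...): 1 4 5 3 6 6 0 → sum 25
Total = 55.
55 mod 10 = 5, so the number is invalid.

invalid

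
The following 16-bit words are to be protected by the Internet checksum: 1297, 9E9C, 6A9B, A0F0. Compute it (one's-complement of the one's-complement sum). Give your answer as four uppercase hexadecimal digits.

4340

One's-complement addition (fold any carry out of bit 15 back into bit 0):
  0x1297 + 0x9E9C = 0x0B133
  0xB133 + 0x6A9B = 0x11BCE → wrap carry → 0x1BCF
  0x1BCF + 0xA0F0 = 0x0BCBF
One's-complement sum = 0xBCBF.
Checksum = ~0xBCBF & 0xFFFF = 0x4340.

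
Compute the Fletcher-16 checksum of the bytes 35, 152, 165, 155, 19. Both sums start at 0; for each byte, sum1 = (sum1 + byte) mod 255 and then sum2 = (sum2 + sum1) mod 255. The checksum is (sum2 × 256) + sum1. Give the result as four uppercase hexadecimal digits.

Running sums (mod 255):
  after byte 0 (35): sum1=35, sum2=35
  after byte 1 (152): sum1=187, sum2=222
  after byte 2 (165): sum1=97, sum2=64
  after byte 3 (155): sum1=252, sum2=61
  after byte 4 (19): sum1=16, sum2=77
Checksum = sum2·256 + sum1 = 77·256 + 16 = 19728 = 0x4D10.

4D10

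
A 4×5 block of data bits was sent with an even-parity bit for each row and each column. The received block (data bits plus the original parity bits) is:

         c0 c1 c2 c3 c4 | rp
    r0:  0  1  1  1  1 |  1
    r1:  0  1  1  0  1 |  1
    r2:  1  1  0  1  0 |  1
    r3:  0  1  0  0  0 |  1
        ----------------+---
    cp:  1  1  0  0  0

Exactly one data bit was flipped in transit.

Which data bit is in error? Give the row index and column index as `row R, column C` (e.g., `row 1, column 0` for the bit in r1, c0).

row 0, column 1

Recompute each row's even parity and compare to rp:
  r0: data parity 0, sent rp 1 → mismatch
  r1: data parity 1, sent rp 1 → ok
  r2: data parity 1, sent rp 1 → ok
  r3: data parity 1, sent rp 1 → ok
Recompute each column's even parity and compare to cp:
  c0: data parity 1, sent cp 1 → ok
  c1: data parity 0, sent cp 1 → mismatch
  c2: data parity 0, sent cp 0 → ok
  c3: data parity 0, sent cp 0 → ok
  c4: data parity 0, sent cp 0 → ok
Exactly one row (r0) and one column (c1) fail → the flipped bit is at their intersection.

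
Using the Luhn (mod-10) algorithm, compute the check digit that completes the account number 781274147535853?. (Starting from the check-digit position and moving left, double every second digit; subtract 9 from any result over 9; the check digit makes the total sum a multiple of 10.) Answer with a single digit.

9

Partial digits right→left: 3 5 8 5 3 5 7 4 1 4 7 2 1 8 7
Double every second digit counting from the check-digit position (so the 1st, 3rd, 5th, ... of the partial from the right).
  doubled (with −9 where >9): 6 7 6 5 2 5 2 5 → sum 38
  kept as-is: 5 5 5 4 4 2 8 → sum 33
Total = 38 + 33 = 71.
Check digit = (10 − (71 mod 10)) mod 10 = 9.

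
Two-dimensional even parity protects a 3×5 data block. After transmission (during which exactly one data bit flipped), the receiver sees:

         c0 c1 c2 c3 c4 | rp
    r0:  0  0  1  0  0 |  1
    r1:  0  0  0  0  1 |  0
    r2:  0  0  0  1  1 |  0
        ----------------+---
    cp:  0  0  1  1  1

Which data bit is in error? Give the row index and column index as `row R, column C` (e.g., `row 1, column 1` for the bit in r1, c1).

Recompute each row's even parity and compare to rp:
  r0: data parity 1, sent rp 1 → ok
  r1: data parity 1, sent rp 0 → mismatch
  r2: data parity 0, sent rp 0 → ok
Recompute each column's even parity and compare to cp:
  c0: data parity 0, sent cp 0 → ok
  c1: data parity 0, sent cp 0 → ok
  c2: data parity 1, sent cp 1 → ok
  c3: data parity 1, sent cp 1 → ok
  c4: data parity 0, sent cp 1 → mismatch
Exactly one row (r1) and one column (c4) fail → the flipped bit is at their intersection.

row 1, column 4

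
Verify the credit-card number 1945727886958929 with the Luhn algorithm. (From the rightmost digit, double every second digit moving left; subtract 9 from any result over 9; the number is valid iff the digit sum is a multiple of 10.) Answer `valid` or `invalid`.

From the right, keep odd positions and double even positions (subtract 9 from any doubled value over 9):
  doubled (positions 2,4,...): 4 7 9 7 5 5 8 2 → sum 47
  kept (positions 1,3,...): 9 9 5 6 8 2 5 9 → sum 53
Total = 100.
100 mod 10 = 0, so the number is valid.

valid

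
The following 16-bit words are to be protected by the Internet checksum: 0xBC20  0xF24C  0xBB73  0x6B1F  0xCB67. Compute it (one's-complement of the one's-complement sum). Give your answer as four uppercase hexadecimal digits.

One's-complement addition (fold any carry out of bit 15 back into bit 0):
  0xBC20 + 0xF24C = 0x1AE6C → wrap carry → 0xAE6D
  0xAE6D + 0xBB73 = 0x169E0 → wrap carry → 0x69E1
  0x69E1 + 0x6B1F = 0x0D500
  0xD500 + 0xCB67 = 0x1A067 → wrap carry → 0xA068
One's-complement sum = 0xA068.
Checksum = ~0xA068 & 0xFFFF = 0x5F97.

5F97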